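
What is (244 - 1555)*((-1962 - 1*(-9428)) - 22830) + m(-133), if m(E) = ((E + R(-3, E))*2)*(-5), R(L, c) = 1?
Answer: 20143524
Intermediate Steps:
m(E) = -10 - 10*E (m(E) = ((E + 1)*2)*(-5) = ((1 + E)*2)*(-5) = (2 + 2*E)*(-5) = -10 - 10*E)
(244 - 1555)*((-1962 - 1*(-9428)) - 22830) + m(-133) = (244 - 1555)*((-1962 - 1*(-9428)) - 22830) + (-10 - 10*(-133)) = -1311*((-1962 + 9428) - 22830) + (-10 + 1330) = -1311*(7466 - 22830) + 1320 = -1311*(-15364) + 1320 = 20142204 + 1320 = 20143524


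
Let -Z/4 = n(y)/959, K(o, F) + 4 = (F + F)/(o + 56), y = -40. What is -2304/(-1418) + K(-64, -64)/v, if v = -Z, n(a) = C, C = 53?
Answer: 2100849/37577 ≈ 55.908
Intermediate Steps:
n(a) = 53
K(o, F) = -4 + 2*F/(56 + o) (K(o, F) = -4 + (F + F)/(o + 56) = -4 + (2*F)/(56 + o) = -4 + 2*F/(56 + o))
Z = -212/959 ≈ -0.22106
v = 212/959 (v = -1*(-212/959) = 212/959 ≈ 0.22106)
-2304/(-1418) + K(-64, -64)/v = -2304/(-1418) + (2*(-112 - 64 - 2*(-64))/(56 - 64))/(212/959) = -2304*(-1/1418) + (2*(-112 - 64 + 128)/(-8))*(959/212) = 1152/709 + (2*(-⅛)*(-48))*(959/212) = 1152/709 + 12*(959/212) = 1152/709 + 2877/53 = 2100849/37577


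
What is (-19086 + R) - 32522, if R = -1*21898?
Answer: -73506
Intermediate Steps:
R = -21898
(-19086 + R) - 32522 = (-19086 - 21898) - 32522 = -40984 - 32522 = -73506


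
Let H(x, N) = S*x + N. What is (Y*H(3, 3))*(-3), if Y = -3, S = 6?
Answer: 189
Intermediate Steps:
H(x, N) = N + 6*x (H(x, N) = 6*x + N = N + 6*x)
(Y*H(3, 3))*(-3) = -3*(3 + 6*3)*(-3) = -3*(3 + 18)*(-3) = -3*21*(-3) = -63*(-3) = 189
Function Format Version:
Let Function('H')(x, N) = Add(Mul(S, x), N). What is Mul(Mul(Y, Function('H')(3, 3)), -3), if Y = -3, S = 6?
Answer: 189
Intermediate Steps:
Function('H')(x, N) = Add(N, Mul(6, x)) (Function('H')(x, N) = Add(Mul(6, x), N) = Add(N, Mul(6, x)))
Mul(Mul(Y, Function('H')(3, 3)), -3) = Mul(Mul(-3, Add(3, Mul(6, 3))), -3) = Mul(Mul(-3, Add(3, 18)), -3) = Mul(Mul(-3, 21), -3) = Mul(-63, -3) = 189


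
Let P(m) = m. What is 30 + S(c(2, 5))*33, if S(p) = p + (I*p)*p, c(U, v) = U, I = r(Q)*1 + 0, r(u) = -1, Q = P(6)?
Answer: -36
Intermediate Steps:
Q = 6
I = -1 (I = -1*1 + 0 = -1 + 0 = -1)
S(p) = p - p² (S(p) = p + (-p)*p = p - p²)
30 + S(c(2, 5))*33 = 30 + (2*(1 - 1*2))*33 = 30 + (2*(1 - 2))*33 = 30 + (2*(-1))*33 = 30 - 2*33 = 30 - 66 = -36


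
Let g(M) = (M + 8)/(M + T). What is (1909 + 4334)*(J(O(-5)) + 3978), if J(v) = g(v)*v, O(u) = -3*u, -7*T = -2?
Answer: 2672384823/107 ≈ 2.4976e+7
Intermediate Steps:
T = 2/7 (T = -⅐*(-2) = 2/7 ≈ 0.28571)
g(M) = (8 + M)/(2/7 + M) (g(M) = (M + 8)/(M + 2/7) = (8 + M)/(2/7 + M))
J(v) = 7*v*(8 + v)/(2 + 7*v) (J(v) = (7*(8 + v)/(2 + 7*v))*v = 7*v*(8 + v)/(2 + 7*v))
(1909 + 4334)*(J(O(-5)) + 3978) = (1909 + 4334)*(7*(-3*(-5))*(8 - 3*(-5))/(2 + 7*(-3*(-5))) + 3978) = 6243*(7*15*(8 + 15)/(2 + 7*15) + 3978) = 6243*(7*15*23/(2 + 105) + 3978) = 6243*(7*15*23/107 + 3978) = 6243*(7*15*(1/107)*23 + 3978) = 6243*(2415/107 + 3978) = 6243*(428061/107) = 2672384823/107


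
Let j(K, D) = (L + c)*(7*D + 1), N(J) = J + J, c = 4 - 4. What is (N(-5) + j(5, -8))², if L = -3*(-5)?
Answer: 697225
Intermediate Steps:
L = 15
c = 0
N(J) = 2*J
j(K, D) = 15 + 105*D (j(K, D) = (15 + 0)*(7*D + 1) = 15*(1 + 7*D) = 15 + 105*D)
(N(-5) + j(5, -8))² = (2*(-5) + (15 + 105*(-8)))² = (-10 + (15 - 840))² = (-10 - 825)² = (-835)² = 697225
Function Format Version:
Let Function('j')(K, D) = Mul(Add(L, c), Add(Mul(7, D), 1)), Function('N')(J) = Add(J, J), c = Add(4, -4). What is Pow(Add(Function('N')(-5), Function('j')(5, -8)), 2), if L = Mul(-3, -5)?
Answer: 697225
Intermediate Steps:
L = 15
c = 0
Function('N')(J) = Mul(2, J)
Function('j')(K, D) = Add(15, Mul(105, D)) (Function('j')(K, D) = Mul(Add(15, 0), Add(Mul(7, D), 1)) = Mul(15, Add(1, Mul(7, D))) = Add(15, Mul(105, D)))
Pow(Add(Function('N')(-5), Function('j')(5, -8)), 2) = Pow(Add(Mul(2, -5), Add(15, Mul(105, -8))), 2) = Pow(Add(-10, Add(15, -840)), 2) = Pow(Add(-10, -825), 2) = Pow(-835, 2) = 697225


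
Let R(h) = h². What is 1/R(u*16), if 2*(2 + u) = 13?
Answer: 1/5184 ≈ 0.00019290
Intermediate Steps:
u = 9/2 (u = -2 + (½)*13 = -2 + 13/2 = 9/2 ≈ 4.5000)
1/R(u*16) = 1/(((9/2)*16)²) = 1/(72²) = 1/5184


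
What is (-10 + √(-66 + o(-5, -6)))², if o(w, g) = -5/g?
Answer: (60 - I*√2346)²/36 ≈ 34.833 - 161.45*I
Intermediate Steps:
(-10 + √(-66 + o(-5, -6)))² = (-10 + √(-66 - 5/(-6)))² = (-10 + √(-66 - 5*(-⅙)))² = (-10 + √(-66 + ⅚))² = (-10 + √(-391/6))² = (-10 + I*√2346/6)²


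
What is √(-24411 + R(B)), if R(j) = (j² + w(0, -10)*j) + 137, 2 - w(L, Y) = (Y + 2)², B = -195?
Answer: √25841 ≈ 160.75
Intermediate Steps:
w(L, Y) = 2 - (2 + Y)² (w(L, Y) = 2 - (Y + 2)² = 2 - (2 + Y)²)
R(j) = 137 + j² - 62*j (R(j) = (j² + (2 - (2 - 10)²)*j) + 137 = (j² + (2 - 1*(-8)²)*j) + 137 = (j² + (2 - 1*64)*j) + 137 = (j² + (2 - 64)*j) + 137 = (j² - 62*j) + 137 = 137 + j² - 62*j)
√(-24411 + R(B)) = √(-24411 + (137 + (-195)² - 62*(-195))) = √(-24411 + (137 + 38025 + 12090)) = √(-24411 + 50252) = √25841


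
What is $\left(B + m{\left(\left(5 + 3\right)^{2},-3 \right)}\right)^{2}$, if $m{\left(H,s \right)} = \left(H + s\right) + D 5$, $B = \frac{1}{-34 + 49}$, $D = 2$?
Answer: $\frac{1136356}{225} \approx 5050.5$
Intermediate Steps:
$B = \frac{1}{15} \approx 0.066667$
$m{\left(H,s \right)} = 10 + H + s$ ($m{\left(H,s \right)} = \left(H + s\right) + 2 \cdot 5 = \left(H + s\right) + 10 = 10 + H + s$)
$\left(B + m{\left(\left(5 + 3\right)^{2},-3 \right)}\right)^{2} = \left(\frac{1}{15} + \left(10 + \left(5 + 3\right)^{2} - 3\right)\right)^{2} = \left(\frac{1}{15} + \left(10 + 8^{2} - 3\right)\right)^{2} = \left(\frac{1}{15} + \left(10 + 64 - 3\right)\right)^{2} = \left(\frac{1}{15} + 71\right)^{2} = \left(\frac{1066}{15}\right)^{2} = \frac{1136356}{225}$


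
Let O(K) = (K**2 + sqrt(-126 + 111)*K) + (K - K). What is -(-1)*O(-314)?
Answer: 98596 - 314*I*sqrt(15) ≈ 98596.0 - 1216.1*I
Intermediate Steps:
O(K) = K**2 + I*K*sqrt(15) (O(K) = (K**2 + sqrt(-15)*K) + 0 = (K**2 + (I*sqrt(15))*K) + 0 = (K**2 + I*K*sqrt(15)) + 0 = K**2 + I*K*sqrt(15))
-(-1)*O(-314) = -(-1)*(-314*(-314 + I*sqrt(15))) = -(-1)*(98596 - 314*I*sqrt(15)) = -(-98596 + 314*I*sqrt(15)) = 98596 - 314*I*sqrt(15)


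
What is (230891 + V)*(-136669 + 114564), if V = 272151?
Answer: -11119743410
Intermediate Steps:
(230891 + V)*(-136669 + 114564) = (230891 + 272151)*(-136669 + 114564) = 503042*(-22105) = -11119743410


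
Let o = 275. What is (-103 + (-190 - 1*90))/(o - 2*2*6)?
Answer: -383/251 ≈ -1.5259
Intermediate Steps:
(-103 + (-190 - 1*90))/(o - 2*2*6) = (-103 + (-190 - 1*90))/(275 - 2*2*6) = (-103 + (-190 - 90))/(275 - 4*6) = (-103 - 280)/(275 - 24) = -383/251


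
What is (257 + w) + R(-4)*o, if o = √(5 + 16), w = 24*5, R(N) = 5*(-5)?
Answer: 377 - 25*√21 ≈ 262.44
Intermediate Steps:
R(N) = -25
w = 120
o = √21 ≈ 4.5826
(257 + w) + R(-4)*o = (257 + 120) - 25*√21 = 377 - 25*√21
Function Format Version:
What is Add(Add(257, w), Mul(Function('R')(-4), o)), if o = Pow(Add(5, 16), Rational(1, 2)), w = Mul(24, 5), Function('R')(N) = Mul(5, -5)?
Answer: Add(377, Mul(-25, Pow(21, Rational(1, 2)))) ≈ 262.44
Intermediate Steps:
Function('R')(N) = -25
w = 120
o = Pow(21, Rational(1, 2)) ≈ 4.5826
Add(Add(257, w), Mul(Function('R')(-4), o)) = Add(Add(257, 120), Mul(-25, Pow(21, Rational(1, 2)))) = Add(377, Mul(-25, Pow(21, Rational(1, 2))))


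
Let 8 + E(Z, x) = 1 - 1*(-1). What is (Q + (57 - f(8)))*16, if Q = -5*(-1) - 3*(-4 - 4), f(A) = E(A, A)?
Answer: 1472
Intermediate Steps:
E(Z, x) = -6 (E(Z, x) = -8 + (1 - 1*(-1)) = -8 + (1 + 1) = -8 + 2 = -6)
f(A) = -6
Q = 29 (Q = 5 - 3*(-8) = 5 + 24 = 29)
(Q + (57 - f(8)))*16 = (29 + (57 - 1*(-6)))*16 = (29 + (57 + 6))*16 = (29 + 63)*16 = 92*16 = 1472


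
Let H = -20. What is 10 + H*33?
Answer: -650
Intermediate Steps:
10 + H*33 = 10 - 20*33 = 10 - 660 = -650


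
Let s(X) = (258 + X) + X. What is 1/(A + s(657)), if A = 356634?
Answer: 1/358206 ≈ 2.7917e-6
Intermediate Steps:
s(X) = 258 + 2*X
1/(A + s(657)) = 1/(356634 + (258 + 2*657)) = 1/(356634 + (258 + 1314)) = 1/(356634 + 1572) = 1/358206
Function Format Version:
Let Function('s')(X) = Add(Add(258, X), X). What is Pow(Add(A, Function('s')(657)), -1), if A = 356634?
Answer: Rational(1, 358206) ≈ 2.7917e-6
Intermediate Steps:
Function('s')(X) = Add(258, Mul(2, X))
Pow(Add(A, Function('s')(657)), -1) = Pow(Add(356634, Add(258, Mul(2, 657))), -1) = Pow(Add(356634, Add(258, 1314)), -1) = Pow(Add(356634, 1572), -1) = Pow(358206, -1) = Rational(1, 358206)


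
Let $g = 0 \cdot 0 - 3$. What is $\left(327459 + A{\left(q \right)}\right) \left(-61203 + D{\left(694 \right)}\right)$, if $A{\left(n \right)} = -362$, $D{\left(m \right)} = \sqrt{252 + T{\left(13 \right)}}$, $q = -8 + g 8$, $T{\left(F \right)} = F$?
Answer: $-20019317691 + 327097 \sqrt{265} \approx -2.0014 \cdot 10^{10}$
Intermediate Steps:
$g = -3$ ($g = 0 - 3 = -3$)
$q = -32$ ($q = -8 - 24 = -32$)
$D{\left(m \right)} = \sqrt{265}$ ($D{\left(m \right)} = \sqrt{252 + 13} = \sqrt{265}$)
$\left(327459 + A{\left(q \right)}\right) \left(-61203 + D{\left(694 \right)}\right) = \left(327459 - 362\right) \left(-61203 + \sqrt{265}\right) = 327097 \left(-61203 + \sqrt{265}\right) = -20019317691 + 327097 \sqrt{265}$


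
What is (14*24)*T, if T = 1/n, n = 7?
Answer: 48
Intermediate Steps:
T = ⅐ (T = 1/7 = ⅐ ≈ 0.14286)
(14*24)*T = (14*24)*(⅐) = 336*(⅐) = 48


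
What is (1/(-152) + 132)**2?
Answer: 402523969/23104 ≈ 17422.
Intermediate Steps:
(1/(-152) + 132)**2 = (-1/152 + 132)**2 = (20063/152)**2 = 402523969/23104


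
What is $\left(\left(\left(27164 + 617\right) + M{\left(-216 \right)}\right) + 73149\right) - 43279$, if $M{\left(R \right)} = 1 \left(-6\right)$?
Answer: $57645$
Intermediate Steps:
$M{\left(R \right)} = -6$
$\left(\left(\left(27164 + 617\right) + M{\left(-216 \right)}\right) + 73149\right) - 43279 = \left(\left(\left(27164 + 617\right) - 6\right) + 73149\right) - 43279 = \left(\left(27781 - 6\right) + 73149\right) - 43279 = \left(27775 + 73149\right) - 43279 = 100924 - 43279 = 57645$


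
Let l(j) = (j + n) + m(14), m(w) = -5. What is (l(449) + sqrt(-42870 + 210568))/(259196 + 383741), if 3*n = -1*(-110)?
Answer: 1442/1928811 + sqrt(167698)/642937 ≈ 0.0013845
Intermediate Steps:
n = 110/3 (n = (-1*(-110))/3 = (1/3)*110 = 110/3 ≈ 36.667)
l(j) = 95/3 + j (l(j) = (j + 110/3) - 5 = (110/3 + j) - 5 = 95/3 + j)
(l(449) + sqrt(-42870 + 210568))/(259196 + 383741) = ((95/3 + 449) + sqrt(-42870 + 210568))/(259196 + 383741) = (1442/3 + sqrt(167698))/642937 = (1442/3 + sqrt(167698))*(1/642937) = 1442/1928811 + sqrt(167698)/642937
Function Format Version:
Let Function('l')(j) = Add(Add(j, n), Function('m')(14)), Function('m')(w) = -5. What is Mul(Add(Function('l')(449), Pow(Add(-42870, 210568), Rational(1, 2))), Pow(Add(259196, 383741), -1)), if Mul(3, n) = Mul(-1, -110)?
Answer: Add(Rational(1442, 1928811), Mul(Rational(1, 642937), Pow(167698, Rational(1, 2)))) ≈ 0.0013845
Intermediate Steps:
n = Rational(110, 3) (n = Mul(Rational(1, 3), Mul(-1, -110)) = Mul(Rational(1, 3), 110) = Rational(110, 3) ≈ 36.667)
Function('l')(j) = Add(Rational(95, 3), j) (Function('l')(j) = Add(Add(j, Rational(110, 3)), -5) = Add(Add(Rational(110, 3), j), -5) = Add(Rational(95, 3), j))
Mul(Add(Function('l')(449), Pow(Add(-42870, 210568), Rational(1, 2))), Pow(Add(259196, 383741), -1)) = Mul(Add(Add(Rational(95, 3), 449), Pow(Add(-42870, 210568), Rational(1, 2))), Pow(Add(259196, 383741), -1)) = Mul(Add(Rational(1442, 3), Pow(167698, Rational(1, 2))), Pow(642937, -1)) = Mul(Add(Rational(1442, 3), Pow(167698, Rational(1, 2))), Rational(1, 642937)) = Add(Rational(1442, 1928811), Mul(Rational(1, 642937), Pow(167698, Rational(1, 2))))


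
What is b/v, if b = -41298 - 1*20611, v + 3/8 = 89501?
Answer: -495272/716005 ≈ -0.69172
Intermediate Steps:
v = 716005/8 (v = -3/8 + 89501 = 716005/8 ≈ 89501.)
b = -61909 (b = -41298 - 20611 = -61909)
b/v = -61909/716005/8 = -61909*8/716005 = -495272/716005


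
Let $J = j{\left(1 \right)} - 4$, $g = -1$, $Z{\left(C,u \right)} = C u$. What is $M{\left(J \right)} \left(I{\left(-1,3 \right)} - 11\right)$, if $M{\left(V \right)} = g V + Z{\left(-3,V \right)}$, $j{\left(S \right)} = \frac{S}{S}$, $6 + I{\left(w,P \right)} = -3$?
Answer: $-240$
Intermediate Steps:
$I{\left(w,P \right)} = -9$ ($I{\left(w,P \right)} = -6 - 3 = -9$)
$j{\left(S \right)} = 1$
$J = -3$ ($J = 1 - 4 = -3$)
$M{\left(V \right)} = - 4 V$ ($M{\left(V \right)} = - V - 3 V = - 4 V$)
$M{\left(J \right)} \left(I{\left(-1,3 \right)} - 11\right) = \left(-4\right) \left(-3\right) \left(-9 - 11\right) = 12 \left(-20\right) = -240$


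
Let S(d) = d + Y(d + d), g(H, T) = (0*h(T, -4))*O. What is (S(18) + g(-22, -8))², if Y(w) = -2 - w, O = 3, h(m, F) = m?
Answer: 400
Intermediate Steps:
g(H, T) = 0 (g(H, T) = (0*T)*3 = 0*3 = 0)
S(d) = -2 - d (S(d) = d + (-2 - (d + d)) = d + (-2 - 2*d) = -2 - d)
(S(18) + g(-22, -8))² = ((-2 - 1*18) + 0)² = ((-2 - 18) + 0)² = (-20 + 0)² = (-20)² = 400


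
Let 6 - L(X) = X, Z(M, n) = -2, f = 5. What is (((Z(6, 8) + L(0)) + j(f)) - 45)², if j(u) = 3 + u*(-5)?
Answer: 3969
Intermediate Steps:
L(X) = 6 - X
j(u) = 3 - 5*u
(((Z(6, 8) + L(0)) + j(f)) - 45)² = (((-2 + (6 - 1*0)) + (3 - 5*5)) - 45)² = (((-2 + (6 + 0)) + (3 - 25)) - 45)² = (((-2 + 6) - 22) - 45)² = ((4 - 22) - 45)² = (-18 - 45)² = (-63)² = 3969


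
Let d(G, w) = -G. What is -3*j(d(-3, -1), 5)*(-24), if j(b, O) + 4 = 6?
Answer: 144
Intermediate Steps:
j(b, O) = 2 (j(b, O) = -4 + 6 = 2)
-3*j(d(-3, -1), 5)*(-24) = -3*2*(-24) = -6*(-24) = 144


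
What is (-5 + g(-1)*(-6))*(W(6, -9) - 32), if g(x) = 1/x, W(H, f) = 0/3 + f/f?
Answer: -31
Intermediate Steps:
W(H, f) = 1 (W(H, f) = 0*(⅓) + 1 = 0 + 1 = 1)
g(x) = 1/x
(-5 + g(-1)*(-6))*(W(6, -9) - 32) = (-5 - 6/(-1))*(1 - 32) = (-5 - 1*(-6))*(-31) = (-5 + 6)*(-31) = 1*(-31) = -31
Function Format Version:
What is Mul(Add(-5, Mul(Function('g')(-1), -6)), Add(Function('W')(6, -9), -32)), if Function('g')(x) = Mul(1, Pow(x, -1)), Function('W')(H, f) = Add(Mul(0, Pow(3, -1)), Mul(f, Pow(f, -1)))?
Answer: -31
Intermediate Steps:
Function('W')(H, f) = 1 (Function('W')(H, f) = Add(Mul(0, Rational(1, 3)), 1) = Add(0, 1) = 1)
Function('g')(x) = Pow(x, -1)
Mul(Add(-5, Mul(Function('g')(-1), -6)), Add(Function('W')(6, -9), -32)) = Mul(Add(-5, Mul(Pow(-1, -1), -6)), Add(1, -32)) = Mul(Add(-5, Mul(-1, -6)), -31) = Mul(Add(-5, 6), -31) = Mul(1, -31) = -31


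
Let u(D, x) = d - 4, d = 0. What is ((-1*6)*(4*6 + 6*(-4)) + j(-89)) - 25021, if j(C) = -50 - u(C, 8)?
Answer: -25067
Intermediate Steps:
u(D, x) = -4 (u(D, x) = 0 - 4 = -4)
j(C) = -46 (j(C) = -50 - 1*(-4) = -50 + 4 = -46)
((-1*6)*(4*6 + 6*(-4)) + j(-89)) - 25021 = ((-1*6)*(4*6 + 6*(-4)) - 46) - 25021 = (-6*(24 - 24) - 46) - 25021 = (-6*0 - 46) - 25021 = (0 - 46) - 25021 = -46 - 25021 = -25067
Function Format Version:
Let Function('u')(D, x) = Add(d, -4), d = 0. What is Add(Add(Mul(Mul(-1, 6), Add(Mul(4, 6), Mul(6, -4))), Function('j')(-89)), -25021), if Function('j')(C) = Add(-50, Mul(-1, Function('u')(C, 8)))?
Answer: -25067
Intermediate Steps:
Function('u')(D, x) = -4 (Function('u')(D, x) = Add(0, -4) = -4)
Function('j')(C) = -46 (Function('j')(C) = Add(-50, Mul(-1, -4)) = Add(-50, 4) = -46)
Add(Add(Mul(Mul(-1, 6), Add(Mul(4, 6), Mul(6, -4))), Function('j')(-89)), -25021) = Add(Add(Mul(Mul(-1, 6), Add(Mul(4, 6), Mul(6, -4))), -46), -25021) = Add(Add(Mul(-6, Add(24, -24)), -46), -25021) = Add(Add(Mul(-6, 0), -46), -25021) = Add(Add(0, -46), -25021) = Add(-46, -25021) = -25067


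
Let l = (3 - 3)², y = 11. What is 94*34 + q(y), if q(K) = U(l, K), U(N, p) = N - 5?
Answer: 3191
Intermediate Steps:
l = 0 (l = 0² = 0)
U(N, p) = -5 + N
q(K) = -5 (q(K) = -5 + 0 = -5)
94*34 + q(y) = 94*34 - 5 = 3196 - 5 = 3191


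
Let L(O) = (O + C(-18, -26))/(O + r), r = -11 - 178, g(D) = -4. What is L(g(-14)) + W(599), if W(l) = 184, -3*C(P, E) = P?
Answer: 35510/193 ≈ 183.99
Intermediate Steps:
C(P, E) = -P/3
r = -189
L(O) = (6 + O)/(-189 + O) (L(O) = (O - 1/3*(-18))/(O - 189) = (O + 6)/(-189 + O) = (6 + O)/(-189 + O))
L(g(-14)) + W(599) = (6 - 4)/(-189 - 4) + 184 = 2/(-193) + 184 = -1/193*2 + 184 = -2/193 + 184 = 35510/193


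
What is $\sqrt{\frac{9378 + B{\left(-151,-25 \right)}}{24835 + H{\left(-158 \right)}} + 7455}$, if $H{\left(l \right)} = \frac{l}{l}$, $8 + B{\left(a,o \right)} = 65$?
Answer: $\frac{3 \sqrt{127741078815}}{12418} \approx 86.344$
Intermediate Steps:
$B{\left(a,o \right)} = 57$ ($B{\left(a,o \right)} = -8 + 65 = 57$)
$H{\left(l \right)} = 1$
$\sqrt{\frac{9378 + B{\left(-151,-25 \right)}}{24835 + H{\left(-158 \right)}} + 7455} = \sqrt{\frac{9378 + 57}{24835 + 1} + 7455} = \sqrt{\frac{9435}{24836} + 7455} = \sqrt{\frac{185161815}{24836}} = \frac{3 \sqrt{127741078815}}{12418}$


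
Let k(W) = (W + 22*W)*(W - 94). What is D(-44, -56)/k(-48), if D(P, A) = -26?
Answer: -13/78384 ≈ -0.00016585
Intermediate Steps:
k(W) = 23*W*(-94 + W) (k(W) = (23*W)*(-94 + W) = 23*W*(-94 + W))
D(-44, -56)/k(-48) = -26*(-1/(1104*(-94 - 48))) = -26/(23*(-48)*(-142)) = -26/156768 = -26*1/156768 = -13/78384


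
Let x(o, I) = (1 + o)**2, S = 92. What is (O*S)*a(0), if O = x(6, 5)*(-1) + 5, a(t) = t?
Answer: 0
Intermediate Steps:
O = -44 (O = (1 + 6)**2*(-1) + 5 = 7**2*(-1) + 5 = 49*(-1) + 5 = -49 + 5 = -44)
(O*S)*a(0) = -44*92*0 = -4048*0 = 0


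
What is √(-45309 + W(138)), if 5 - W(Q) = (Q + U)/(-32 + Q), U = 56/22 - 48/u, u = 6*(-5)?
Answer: I*√384969676135/2915 ≈ 212.85*I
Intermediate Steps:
u = -30
U = 228/55 (U = 56/22 - 48/(-30) = 56*(1/22) - 48*(-1/30) = 28/11 + 8/5 = 228/55 ≈ 4.1455)
W(Q) = 5 - (228/55 + Q)/(-32 + Q) (W(Q) = 5 - (Q + 228/55)/(-32 + Q) = 5 - (228/55 + Q)/(-32 + Q))
√(-45309 + W(138)) = √(-45309 + 4*(-2257 + 55*138)/(55*(-32 + 138))) = √(-45309 + (4/55)*(-2257 + 7590)/106) = √(-45309 + (4/55)*(1/106)*5333) = √(-45309 + 10666/2915) = √(-132065069/2915) = I*√384969676135/2915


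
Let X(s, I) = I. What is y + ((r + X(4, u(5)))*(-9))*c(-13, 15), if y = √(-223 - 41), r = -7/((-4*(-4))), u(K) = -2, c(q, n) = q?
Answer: -4563/16 + 2*I*√66 ≈ -285.19 + 16.248*I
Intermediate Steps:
r = -7/16 ≈ -0.43750
y = 2*I*√66 (y = √(-264) = 2*I*√66 ≈ 16.248*I)
y + ((r + X(4, u(5)))*(-9))*c(-13, 15) = 2*I*√66 + ((-7/16 - 2)*(-9))*(-13) = 2*I*√66 - 39/16*(-9)*(-13) = 2*I*√66 + (351/16)*(-13) = 2*I*√66 - 4563/16 = -4563/16 + 2*I*√66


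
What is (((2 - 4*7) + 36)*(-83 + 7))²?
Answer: 577600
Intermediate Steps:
(((2 - 4*7) + 36)*(-83 + 7))² = (((2 - 28) + 36)*(-76))² = ((-26 + 36)*(-76))² = (10*(-76))² = (-760)² = 577600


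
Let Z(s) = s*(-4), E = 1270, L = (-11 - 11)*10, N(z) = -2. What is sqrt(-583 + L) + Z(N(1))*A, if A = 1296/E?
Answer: 5184/635 + I*sqrt(803) ≈ 8.1638 + 28.337*I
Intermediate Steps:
L = -220 (L = -22*10 = -220)
Z(s) = -4*s
A = 648/635 (A = 1296/1270 = 1296*(1/1270) = 648/635 ≈ 1.0205)
sqrt(-583 + L) + Z(N(1))*A = sqrt(-583 - 220) - 4*(-2)*(648/635) = sqrt(-803) + 8*(648/635) = I*sqrt(803) + 5184/635 = 5184/635 + I*sqrt(803)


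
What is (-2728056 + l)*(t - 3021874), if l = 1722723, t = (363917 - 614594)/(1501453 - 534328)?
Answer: 979371998726409897/322375 ≈ 3.0380e+12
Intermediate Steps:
t = -83559/322375 (t = -250677/967125 = -250677*1/967125 = -83559/322375 ≈ -0.25920)
(-2728056 + l)*(t - 3021874) = (-2728056 + 1722723)*(-83559/322375 - 3021874) = -1005333*(-974176714309/322375) = 979371998726409897/322375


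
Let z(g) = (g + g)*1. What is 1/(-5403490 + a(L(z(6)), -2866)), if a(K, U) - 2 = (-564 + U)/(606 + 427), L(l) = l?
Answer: -1033/5581806534 ≈ -1.8507e-7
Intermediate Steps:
z(g) = 2*g (z(g) = (2*g)*1 = 2*g)
a(K, U) = 1502/1033 + U/1033 (a(K, U) = 2 + (-564 + U)/(606 + 427) = 2 + (-564 + U)/1033 = 2 + (-564 + U)*(1/1033) = 2 + (-564/1033 + U/1033) = 1502/1033 + U/1033)
1/(-5403490 + a(L(z(6)), -2866)) = 1/(-5403490 + (1502/1033 + (1/1033)*(-2866))) = 1/(-5403490 + (1502/1033 - 2866/1033)) = 1/(-5403490 - 1364/1033) = 1/(-5581806534/1033) = -1033/5581806534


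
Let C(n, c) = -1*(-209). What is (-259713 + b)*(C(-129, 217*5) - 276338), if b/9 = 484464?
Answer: -1132256747727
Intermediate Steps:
b = 4360176 (b = 9*484464 = 4360176)
C(n, c) = 209
(-259713 + b)*(C(-129, 217*5) - 276338) = (-259713 + 4360176)*(209 - 276338) = 4100463*(-276129) = -1132256747727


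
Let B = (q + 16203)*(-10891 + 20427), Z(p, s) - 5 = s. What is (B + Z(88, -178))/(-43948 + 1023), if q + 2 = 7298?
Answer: -224086291/42925 ≈ -5220.4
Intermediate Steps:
q = 7296 (q = -2 + 7298 = 7296)
Z(p, s) = 5 + s
B = 224086464 (B = (7296 + 16203)*(-10891 + 20427) = 23499*9536 = 224086464)
(B + Z(88, -178))/(-43948 + 1023) = (224086464 + (5 - 178))/(-43948 + 1023) = (224086464 - 173)/(-42925) = 224086291*(-1/42925) = -224086291/42925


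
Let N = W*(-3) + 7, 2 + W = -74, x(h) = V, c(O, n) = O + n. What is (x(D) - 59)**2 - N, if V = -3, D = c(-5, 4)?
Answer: 3609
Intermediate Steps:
D = -1 (D = -5 + 4 = -1)
x(h) = -3
W = -76 (W = -2 - 74 = -76)
N = 235 (N = -76*(-3) + 7 = 228 + 7 = 235)
(x(D) - 59)**2 - N = (-3 - 59)**2 - 1*235 = (-62)**2 - 235 = 3844 - 235 = 3609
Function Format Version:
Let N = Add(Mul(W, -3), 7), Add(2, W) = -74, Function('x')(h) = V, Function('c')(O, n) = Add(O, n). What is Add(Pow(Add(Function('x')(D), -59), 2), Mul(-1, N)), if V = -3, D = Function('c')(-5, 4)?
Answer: 3609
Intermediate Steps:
D = -1 (D = Add(-5, 4) = -1)
Function('x')(h) = -3
W = -76 (W = Add(-2, -74) = -76)
N = 235 (N = Add(Mul(-76, -3), 7) = Add(228, 7) = 235)
Add(Pow(Add(Function('x')(D), -59), 2), Mul(-1, N)) = Add(Pow(Add(-3, -59), 2), Mul(-1, 235)) = Add(Pow(-62, 2), -235) = Add(3844, -235) = 3609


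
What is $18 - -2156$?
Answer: $2174$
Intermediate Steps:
$18 - -2156 = 18 + 2156 = 2174$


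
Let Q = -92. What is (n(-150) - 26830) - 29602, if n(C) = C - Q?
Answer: -56490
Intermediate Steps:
n(C) = 92 + C (n(C) = C - 1*(-92) = C + 92 = 92 + C)
(n(-150) - 26830) - 29602 = ((92 - 150) - 26830) - 29602 = (-58 - 26830) - 29602 = -26888 - 29602 = -56490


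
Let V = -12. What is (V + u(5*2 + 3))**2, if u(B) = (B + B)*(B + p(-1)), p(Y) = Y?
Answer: 90000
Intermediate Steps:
u(B) = 2*B*(-1 + B) (u(B) = (B + B)*(B - 1) = (2*B)*(-1 + B) = 2*B*(-1 + B))
(V + u(5*2 + 3))**2 = (-12 + 2*(5*2 + 3)*(-1 + (5*2 + 3)))**2 = (-12 + 2*(10 + 3)*(-1 + (10 + 3)))**2 = (-12 + 2*13*(-1 + 13))**2 = (-12 + 2*13*12)**2 = (-12 + 312)**2 = 300**2 = 90000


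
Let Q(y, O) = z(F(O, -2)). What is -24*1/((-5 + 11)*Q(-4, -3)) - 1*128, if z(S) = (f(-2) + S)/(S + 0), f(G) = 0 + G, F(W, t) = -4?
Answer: -392/3 ≈ -130.67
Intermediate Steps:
f(G) = G
z(S) = (-2 + S)/S (z(S) = (-2 + S)/(S + 0) = (-2 + S)/S)
Q(y, O) = 3/2 (Q(y, O) = (-2 - 4)/(-4) = -1/4*(-6) = 3/2)
-24*1/((-5 + 11)*Q(-4, -3)) - 1*128 = -24*2/(3*(-5 + 11)) - 1*128 = -24/((3/2)*6) - 128 = -24/9 - 128 = -24*1/9 - 128 = -8/3 - 128 = -392/3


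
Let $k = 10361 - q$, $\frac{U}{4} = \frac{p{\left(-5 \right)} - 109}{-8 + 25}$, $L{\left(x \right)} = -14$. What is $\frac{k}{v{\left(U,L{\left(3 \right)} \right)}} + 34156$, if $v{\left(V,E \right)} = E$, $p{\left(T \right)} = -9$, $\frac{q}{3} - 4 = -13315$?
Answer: $\frac{213945}{7} \approx 30564.0$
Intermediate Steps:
$q = -39933$ ($q = 12 + 3 \left(-13315\right) = 12 - 39945 = -39933$)
$U = - \frac{472}{17}$ ($U = 4 \frac{-9 - 109}{-8 + 25} = 4 \left(- \frac{118}{17}\right) = - \frac{472}{17} \approx -27.765$)
$k = 50294$ ($k = 10361 - -39933 = 10361 + 39933 = 50294$)
$\frac{k}{v{\left(U,L{\left(3 \right)} \right)}} + 34156 = \frac{50294}{-14} + 34156 = 50294 \left(- \frac{1}{14}\right) + 34156 = - \frac{25147}{7} + 34156 = \frac{213945}{7}$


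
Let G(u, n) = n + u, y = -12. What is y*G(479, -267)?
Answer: -2544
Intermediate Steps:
y*G(479, -267) = -12*(-267 + 479) = -12*212 = -2544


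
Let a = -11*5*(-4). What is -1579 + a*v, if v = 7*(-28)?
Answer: -44699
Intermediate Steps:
a = 220 (a = -55*(-4) = 220)
v = -196
-1579 + a*v = -1579 + 220*(-196) = -1579 - 43120 = -44699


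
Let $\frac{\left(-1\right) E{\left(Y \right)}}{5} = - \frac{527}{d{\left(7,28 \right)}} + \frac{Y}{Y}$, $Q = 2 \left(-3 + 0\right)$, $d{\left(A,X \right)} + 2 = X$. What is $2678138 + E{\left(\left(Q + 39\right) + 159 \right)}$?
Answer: $\frac{69634093}{26} \approx 2.6782 \cdot 10^{6}$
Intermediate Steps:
$d{\left(A,X \right)} = -2 + X$
$Q = -6$ ($Q = 2 \left(-3\right) = -6$)
$E{\left(Y \right)} = \frac{2505}{26}$ ($E{\left(Y \right)} = - 5 \left(- \frac{527}{-2 + 28} + \frac{Y}{Y}\right) = - 5 \left(- \frac{527}{26} + 1\right) = \left(-5\right) \left(- \frac{501}{26}\right) = \frac{2505}{26}$)
$2678138 + E{\left(\left(Q + 39\right) + 159 \right)} = 2678138 + \frac{2505}{26} = \frac{69634093}{26}$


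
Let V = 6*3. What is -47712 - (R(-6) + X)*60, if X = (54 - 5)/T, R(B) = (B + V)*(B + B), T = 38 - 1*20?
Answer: -117706/3 ≈ -39235.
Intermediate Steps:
T = 18 (T = 38 - 20 = 18)
V = 18
R(B) = 2*B*(18 + B) (R(B) = (B + 18)*(B + B) = (18 + B)*(2*B) = 2*B*(18 + B))
X = 49/18 (X = (54 - 5)/18 = 49*(1/18) = 49/18 ≈ 2.7222)
-47712 - (R(-6) + X)*60 = -47712 - (2*(-6)*(18 - 6) + 49/18)*60 = -47712 - (2*(-6)*12 + 49/18)*60 = -47712 - (-144 + 49/18)*60 = -47712 - (-2543)*60/18 = -47712 - 1*(-25430/3) = -47712 + 25430/3 = -117706/3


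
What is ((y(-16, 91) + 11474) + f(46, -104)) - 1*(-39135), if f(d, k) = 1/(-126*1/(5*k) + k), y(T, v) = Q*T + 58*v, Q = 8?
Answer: 1504210283/26977 ≈ 55759.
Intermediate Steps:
y(T, v) = 8*T + 58*v
f(d, k) = 1/(k - 126/(5*k)) (f(d, k) = 1/(-126/(5*k) + k) = 1/(k - 126/(5*k)))
((y(-16, 91) + 11474) + f(46, -104)) - 1*(-39135) = (((8*(-16) + 58*91) + 11474) + 5*(-104)/(-126 + 5*(-104)**2)) - 1*(-39135) = (((-128 + 5278) + 11474) + 5*(-104)/(-126 + 5*10816)) + 39135 = ((5150 + 11474) + 5*(-104)/(-126 + 54080)) + 39135 = (16624 + 5*(-104)/53954) + 39135 = (16624 + 5*(-104)*(1/53954)) + 39135 = (16624 - 260/26977) + 39135 = 448465388/26977 + 39135 = 1504210283/26977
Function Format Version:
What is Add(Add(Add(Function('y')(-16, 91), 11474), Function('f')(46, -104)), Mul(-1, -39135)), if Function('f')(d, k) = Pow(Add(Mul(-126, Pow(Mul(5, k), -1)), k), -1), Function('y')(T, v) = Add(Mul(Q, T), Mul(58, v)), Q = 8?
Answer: Rational(1504210283, 26977) ≈ 55759.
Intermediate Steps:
Function('y')(T, v) = Add(Mul(8, T), Mul(58, v))
Function('f')(d, k) = Pow(Add(k, Mul(Rational(-126, 5), Pow(k, -1))), -1) (Function('f')(d, k) = Pow(Add(Mul(-126, Mul(Rational(1, 5), Pow(k, -1))), k), -1) = Pow(Add(Mul(Rational(-126, 5), Pow(k, -1)), k), -1) = Pow(Add(k, Mul(Rational(-126, 5), Pow(k, -1))), -1))
Add(Add(Add(Function('y')(-16, 91), 11474), Function('f')(46, -104)), Mul(-1, -39135)) = Add(Add(Add(Add(Mul(8, -16), Mul(58, 91)), 11474), Mul(5, -104, Pow(Add(-126, Mul(5, Pow(-104, 2))), -1))), Mul(-1, -39135)) = Add(Add(Add(Add(-128, 5278), 11474), Mul(5, -104, Pow(Add(-126, Mul(5, 10816)), -1))), 39135) = Add(Add(Add(5150, 11474), Mul(5, -104, Pow(Add(-126, 54080), -1))), 39135) = Add(Add(16624, Mul(5, -104, Pow(53954, -1))), 39135) = Add(Add(16624, Mul(5, -104, Rational(1, 53954))), 39135) = Add(Add(16624, Rational(-260, 26977)), 39135) = Add(Rational(448465388, 26977), 39135) = Rational(1504210283, 26977)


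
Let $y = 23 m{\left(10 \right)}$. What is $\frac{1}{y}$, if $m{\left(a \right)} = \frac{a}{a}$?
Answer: $\frac{1}{23} \approx 0.043478$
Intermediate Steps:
$m{\left(a \right)} = 1$
$y = 23$ ($y = 23 \cdot 1 = 23$)
$\frac{1}{y} = \frac{1}{23}$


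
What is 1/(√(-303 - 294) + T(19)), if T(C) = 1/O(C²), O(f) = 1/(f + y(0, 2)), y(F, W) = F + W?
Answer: 121/44122 - I*√597/132366 ≈ 0.0027424 - 0.00018459*I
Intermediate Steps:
O(f) = 1/(2 + f) (O(f) = 1/(f + (0 + 2)) = 1/(f + 2) = 1/(2 + f))
T(C) = 2 + C² (T(C) = 1/(1/(2 + C²)) = 2 + C²)
1/(√(-303 - 294) + T(19)) = 1/(√(-303 - 294) + (2 + 19²)) = 1/(√(-597) + (2 + 361)) = 1/(I*√597 + 363) = 1/(363 + I*√597)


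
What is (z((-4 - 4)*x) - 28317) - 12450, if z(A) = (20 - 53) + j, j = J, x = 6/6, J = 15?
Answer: -40785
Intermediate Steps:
x = 1 (x = 6*(⅙) = 1)
j = 15
z(A) = -18 (z(A) = (20 - 53) + 15 = -33 + 15 = -18)
(z((-4 - 4)*x) - 28317) - 12450 = (-18 - 28317) - 12450 = -28335 - 12450 = -40785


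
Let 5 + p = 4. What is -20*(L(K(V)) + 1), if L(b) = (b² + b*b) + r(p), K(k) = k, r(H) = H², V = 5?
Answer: -1040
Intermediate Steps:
p = -1 (p = -5 + 4 = -1)
L(b) = 1 + 2*b² (L(b) = (b² + b*b) + (-1)² = (b² + b²) + 1 = 2*b² + 1 = 1 + 2*b²)
-20*(L(K(V)) + 1) = -20*((1 + 2*5²) + 1) = -20*((1 + 2*25) + 1) = -20*((1 + 50) + 1) = -20*(51 + 1) = -20*52 = -1040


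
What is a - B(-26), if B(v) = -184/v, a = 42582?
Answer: 553474/13 ≈ 42575.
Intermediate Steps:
a - B(-26) = 42582 - (-184)/(-26) = 42582 - (-184)*(-1)/26 = 42582 - 1*92/13 = 42582 - 92/13 = 553474/13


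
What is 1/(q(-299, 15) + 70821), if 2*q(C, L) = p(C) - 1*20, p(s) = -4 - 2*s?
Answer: 1/71108 ≈ 1.4063e-5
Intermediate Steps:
q(C, L) = -12 - C (q(C, L) = ((-4 - 2*C) - 1*20)/2 = ((-4 - 2*C) - 20)/2 = (-24 - 2*C)/2 = -12 - C)
1/(q(-299, 15) + 70821) = 1/((-12 - 1*(-299)) + 70821) = 1/((-12 + 299) + 70821) = 1/(287 + 70821) = 1/71108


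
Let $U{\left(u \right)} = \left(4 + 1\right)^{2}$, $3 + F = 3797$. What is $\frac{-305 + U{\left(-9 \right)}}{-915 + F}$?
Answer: $- \frac{280}{2879} \approx -0.097256$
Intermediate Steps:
$F = 3794$ ($F = -3 + 3797 = 3794$)
$U{\left(u \right)} = 25$ ($U{\left(u \right)} = 5^{2} = 25$)
$\frac{-305 + U{\left(-9 \right)}}{-915 + F} = \frac{-305 + 25}{-915 + 3794} = - \frac{280}{2879}$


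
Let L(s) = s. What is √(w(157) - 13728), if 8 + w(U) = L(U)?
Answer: I*√13579 ≈ 116.53*I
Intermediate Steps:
w(U) = -8 + U
√(w(157) - 13728) = √((-8 + 157) - 13728) = √(149 - 13728) = √(-13579) = I*√13579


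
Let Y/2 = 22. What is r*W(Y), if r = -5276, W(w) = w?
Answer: -232144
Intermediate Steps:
Y = 44 (Y = 2*22 = 44)
r*W(Y) = -5276*44 = -232144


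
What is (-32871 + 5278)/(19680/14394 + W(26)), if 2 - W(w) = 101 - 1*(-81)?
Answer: 66195607/428540 ≈ 154.47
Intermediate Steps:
W(w) = -180 (W(w) = 2 - (101 - 1*(-81)) = 2 - (101 + 81) = 2 - 1*182 = 2 - 182 = -180)
(-32871 + 5278)/(19680/14394 + W(26)) = (-32871 + 5278)/(19680/14394 - 180) = -27593/(19680*(1/14394) - 180) = -27593/(3280/2399 - 180) = -27593/(-428540/2399) = -27593*(-2399/428540) = 66195607/428540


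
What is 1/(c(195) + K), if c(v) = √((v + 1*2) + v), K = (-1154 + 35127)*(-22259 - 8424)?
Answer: -1042393559/1086584331844686089 - 14*√2/1086584331844686089 ≈ -9.5933e-10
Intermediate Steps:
K = -1042393559 (K = 33973*(-30683) = -1042393559)
c(v) = √(2 + 2*v) (c(v) = √((v + 2) + v) = √((2 + v) + v) = √(2 + 2*v))
1/(c(195) + K) = 1/(√(2 + 2*195) - 1042393559) = 1/(√(2 + 390) - 1042393559) = 1/(√392 - 1042393559) = 1/(14*√2 - 1042393559) = 1/(-1042393559 + 14*√2)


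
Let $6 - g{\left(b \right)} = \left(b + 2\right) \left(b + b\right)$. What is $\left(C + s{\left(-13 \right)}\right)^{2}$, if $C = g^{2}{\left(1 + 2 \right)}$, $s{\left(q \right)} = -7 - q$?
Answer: $338724$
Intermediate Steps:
$g{\left(b \right)} = 6 - 2 b \left(2 + b\right)$ ($g{\left(b \right)} = 6 - \left(b + 2\right) \left(b + b\right) = 6 - \left(2 + b\right) 2 b = 6 - 2 b \left(2 + b\right)$)
$C = 576$ ($C = \left(6 - 4 \left(1 + 2\right) - 2 \left(1 + 2\right)^{2}\right)^{2} = \left(6 - 12 - 2 \cdot 3^{2}\right)^{2} = \left(6 - 12 - 18\right)^{2} = \left(-24\right)^{2} = 576$)
$\left(C + s{\left(-13 \right)}\right)^{2} = \left(576 - -6\right)^{2} = \left(576 + \left(-7 + 13\right)\right)^{2} = \left(576 + 6\right)^{2} = 582^{2} = 338724$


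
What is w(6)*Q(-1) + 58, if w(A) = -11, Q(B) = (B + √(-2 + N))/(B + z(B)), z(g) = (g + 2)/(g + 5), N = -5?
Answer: 130/3 + 44*I*√7/3 ≈ 43.333 + 38.804*I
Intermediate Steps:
z(g) = (2 + g)/(5 + g)
Q(B) = (B + I*√7)/(B + (2 + B)/(5 + B)) (Q(B) = (B + √(-2 - 5))/(B + (2 + B)/(5 + B)) = (B + √(-7))/(B + (2 + B)/(5 + B)) = (B + I*√7)/(B + (2 + B)/(5 + B)))
w(6)*Q(-1) + 58 = -11*(5 - 1)*(-1 + I*√7)/(2 - 1 - (5 - 1)) + 58 = -11*4*(-1 + I*√7)/(2 - 1 - 1*4) + 58 = -11*4*(-1 + I*√7)/(2 - 1 - 4) + 58 = -11*4*(-1 + I*√7)/(-3) + 58 = -(-11)*4*(-1 + I*√7)/3 + 58 = -11*(4/3 - 4*I*√7/3) + 58 = (-44/3 + 44*I*√7/3) + 58 = 130/3 + 44*I*√7/3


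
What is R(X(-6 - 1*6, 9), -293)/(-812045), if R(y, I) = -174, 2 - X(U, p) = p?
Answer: 174/812045 ≈ 0.00021427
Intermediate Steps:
X(U, p) = 2 - p
R(X(-6 - 1*6, 9), -293)/(-812045) = -174/(-812045) = -174*(-1/812045) = 174/812045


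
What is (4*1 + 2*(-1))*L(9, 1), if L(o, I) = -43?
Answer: -86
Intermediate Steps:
(4*1 + 2*(-1))*L(9, 1) = (4*1 + 2*(-1))*(-43) = (4 - 2)*(-43) = 2*(-43) = -86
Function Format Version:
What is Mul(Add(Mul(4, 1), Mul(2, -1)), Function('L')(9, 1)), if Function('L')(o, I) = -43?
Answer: -86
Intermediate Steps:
Mul(Add(Mul(4, 1), Mul(2, -1)), Function('L')(9, 1)) = Mul(Add(Mul(4, 1), Mul(2, -1)), -43) = Mul(Add(4, -2), -43) = Mul(2, -43) = -86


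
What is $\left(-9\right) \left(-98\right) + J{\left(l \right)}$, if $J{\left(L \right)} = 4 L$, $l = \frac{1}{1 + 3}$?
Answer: $883$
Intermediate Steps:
$l = \frac{1}{4} \approx 0.25$
$\left(-9\right) \left(-98\right) + J{\left(l \right)} = \left(-9\right) \left(-98\right) + 4 \cdot \frac{1}{4} = 882 + 1 = 883$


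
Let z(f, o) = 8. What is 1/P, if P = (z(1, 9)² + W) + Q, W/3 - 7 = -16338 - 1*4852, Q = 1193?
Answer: -1/62292 ≈ -1.6053e-5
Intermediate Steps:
W = -63549 (W = 21 + 3*(-16338 - 1*4852) = 21 + 3*(-16338 - 4852) = 21 + 3*(-21190) = 21 - 63570 = -63549)
P = -62292 (P = (8² - 63549) + 1193 = (64 - 63549) + 1193 = -63485 + 1193 = -62292)
1/P = 1/(-62292) = -1/62292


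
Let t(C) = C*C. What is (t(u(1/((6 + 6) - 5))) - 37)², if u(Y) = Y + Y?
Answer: 3272481/2401 ≈ 1363.0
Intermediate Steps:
u(Y) = 2*Y
t(C) = C²
(t(u(1/((6 + 6) - 5))) - 37)² = ((2/((6 + 6) - 5))² - 37)² = ((2/(12 - 5))² - 37)² = ((2/7)² - 37)² = (4/49 - 37)² = (-1809/49)² = 3272481/2401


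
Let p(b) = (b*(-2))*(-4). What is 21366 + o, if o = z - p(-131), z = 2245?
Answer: 24659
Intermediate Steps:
p(b) = 8*b (p(b) = -2*b*(-4) = 8*b)
o = 3293 (o = 2245 - 8*(-131) = 2245 - 1*(-1048) = 2245 + 1048 = 3293)
21366 + o = 21366 + 3293 = 24659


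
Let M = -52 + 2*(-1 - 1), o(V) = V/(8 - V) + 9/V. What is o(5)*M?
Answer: -2912/15 ≈ -194.13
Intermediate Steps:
o(V) = 9/V + V/(8 - V)
M = -56 (M = -52 + 2*(-2) = -52 - 4 = -56)
o(5)*M = ((-72 - 1*5² + 9*5)/(5*(-8 + 5)))*(-56) = ((⅕)*(-72 - 1*25 + 45)/(-3))*(-56) = ((⅕)*(-⅓)*(-72 - 25 + 45))*(-56) = ((⅕)*(-⅓)*(-52))*(-56) = (52/15)*(-56) = -2912/15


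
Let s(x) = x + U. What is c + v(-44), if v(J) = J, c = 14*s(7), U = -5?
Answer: -16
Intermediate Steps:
s(x) = -5 + x (s(x) = x - 5 = -5 + x)
c = 28 (c = 14*(-5 + 7) = 14*2 = 28)
c + v(-44) = 28 - 44 = -16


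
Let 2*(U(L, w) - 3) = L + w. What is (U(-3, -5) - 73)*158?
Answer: -11692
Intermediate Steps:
U(L, w) = 3 + L/2 + w/2 (U(L, w) = 3 + (L + w)/2 = 3 + (L/2 + w/2) = 3 + L/2 + w/2)
(U(-3, -5) - 73)*158 = ((3 + (½)*(-3) + (½)*(-5)) - 73)*158 = ((3 - 3/2 - 5/2) - 73)*158 = (-1 - 73)*158 = -74*158 = -11692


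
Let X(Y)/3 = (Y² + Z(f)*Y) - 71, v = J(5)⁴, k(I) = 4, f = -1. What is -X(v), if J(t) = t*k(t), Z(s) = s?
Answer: -76799519787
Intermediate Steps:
J(t) = 4*t (J(t) = t*4 = 4*t)
v = 160000 (v = (4*5)⁴ = 20⁴ = 160000)
X(Y) = -213 - 3*Y + 3*Y² (X(Y) = 3*((Y² - Y) - 71) = 3*(-71 + Y² - Y) = -213 - 3*Y + 3*Y²)
-X(v) = -(-213 - 3*160000 + 3*160000²) = -(-213 - 480000 + 3*25600000000) = -(-213 - 480000 + 76800000000) = -1*76799519787 = -76799519787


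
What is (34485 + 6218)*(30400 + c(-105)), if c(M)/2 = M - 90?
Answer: 1221497030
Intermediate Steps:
c(M) = -180 + 2*M (c(M) = 2*(M - 90) = 2*(-90 + M) = -180 + 2*M)
(34485 + 6218)*(30400 + c(-105)) = (34485 + 6218)*(30400 + (-180 + 2*(-105))) = 40703*(30400 + (-180 - 210)) = 40703*(30400 - 390) = 40703*30010 = 1221497030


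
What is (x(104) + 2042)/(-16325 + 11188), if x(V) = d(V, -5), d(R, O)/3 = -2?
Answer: -2036/5137 ≈ -0.39634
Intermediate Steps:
d(R, O) = -6 (d(R, O) = 3*(-2) = -6)
x(V) = -6
(x(104) + 2042)/(-16325 + 11188) = (-6 + 2042)/(-16325 + 11188) = 2036/(-5137) = 2036*(-1/5137) = -2036/5137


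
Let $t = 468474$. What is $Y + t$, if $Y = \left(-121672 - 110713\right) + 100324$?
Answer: $336413$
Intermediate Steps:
$Y = -132061$ ($Y = -232385 + 100324 = -132061$)
$Y + t = -132061 + 468474 = 336413$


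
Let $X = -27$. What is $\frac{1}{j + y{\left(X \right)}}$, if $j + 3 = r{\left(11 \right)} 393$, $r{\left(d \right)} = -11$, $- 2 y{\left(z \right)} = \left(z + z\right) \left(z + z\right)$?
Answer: $- \frac{1}{5784} \approx -0.00017289$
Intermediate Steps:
$y{\left(z \right)} = - 2 z^{2}$ ($y{\left(z \right)} = - \frac{\left(z + z\right) \left(z + z\right)}{2} = - \frac{2 z 2 z}{2} = - \frac{4 z^{2}}{2} = - 2 z^{2}$)
$j = -4326$ ($j = -3 - 4323 = -4326$)
$\frac{1}{j + y{\left(X \right)}} = \frac{1}{-4326 - 2 \left(-27\right)^{2}} = \frac{1}{-4326 - 1458} = \frac{1}{-5784} = - \frac{1}{5784}$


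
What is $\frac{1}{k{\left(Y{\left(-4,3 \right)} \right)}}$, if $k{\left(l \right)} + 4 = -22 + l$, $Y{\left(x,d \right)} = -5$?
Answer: $- \frac{1}{31} \approx -0.032258$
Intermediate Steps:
$k{\left(l \right)} = -26 + l$ ($k{\left(l \right)} = -4 + \left(-22 + l\right) = -26 + l$)
$\frac{1}{k{\left(Y{\left(-4,3 \right)} \right)}} = \frac{1}{-26 - 5} = \frac{1}{-31} = - \frac{1}{31}$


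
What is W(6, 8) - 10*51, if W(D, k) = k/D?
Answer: -1526/3 ≈ -508.67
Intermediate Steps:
W(6, 8) - 10*51 = 8/6 - 10*51 = 8*(1/6) - 510 = 4/3 - 510 = -1526/3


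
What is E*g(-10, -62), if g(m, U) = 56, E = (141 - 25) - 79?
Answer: 2072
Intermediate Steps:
E = 37 (E = 116 - 79 = 37)
E*g(-10, -62) = 37*56 = 2072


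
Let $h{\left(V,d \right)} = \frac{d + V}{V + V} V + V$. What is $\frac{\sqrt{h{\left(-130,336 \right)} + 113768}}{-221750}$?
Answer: $- \frac{\sqrt{113741}}{221750} \approx -0.0015209$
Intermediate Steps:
$h{\left(V,d \right)} = \frac{d}{2} + \frac{3 V}{2}$ ($h{\left(V,d \right)} = \frac{V + d}{2 V} V + V = \left(\frac{V}{2} + \frac{d}{2}\right) + V = \frac{d}{2} + \frac{3 V}{2}$)
$\frac{\sqrt{h{\left(-130,336 \right)} + 113768}}{-221750} = \frac{\sqrt{\left(\frac{1}{2} \cdot 336 + \frac{3}{2} \left(-130\right)\right) + 113768}}{-221750} = \sqrt{\left(168 - 195\right) + 113768} \left(- \frac{1}{221750}\right) = \sqrt{-27 + 113768} \left(- \frac{1}{221750}\right) = \sqrt{113741} \left(- \frac{1}{221750}\right) = - \frac{\sqrt{113741}}{221750}$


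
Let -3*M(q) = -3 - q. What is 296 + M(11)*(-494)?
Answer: -6028/3 ≈ -2009.3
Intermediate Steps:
M(q) = 1 + q/3 (M(q) = -(-3 - q)/3 = 1 + q/3)
296 + M(11)*(-494) = 296 + (1 + (1/3)*11)*(-494) = 296 + (1 + 11/3)*(-494) = 296 + (14/3)*(-494) = 296 - 6916/3 = -6028/3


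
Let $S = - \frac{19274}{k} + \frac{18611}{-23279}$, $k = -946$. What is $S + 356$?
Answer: $\frac{4135440972}{11010967} \approx 375.57$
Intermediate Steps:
$S = \frac{215536720}{11010967}$ ($S = - \frac{19274}{-946} + \frac{18611}{-23279} = \left(-19274\right) \left(- \frac{1}{946}\right) + 18611 \left(- \frac{1}{23279}\right) = \frac{9637}{473} - \frac{18611}{23279} = \frac{215536720}{11010967} \approx 19.575$)
$S + 356 = \frac{215536720}{11010967} + 356 = \frac{4135440972}{11010967}$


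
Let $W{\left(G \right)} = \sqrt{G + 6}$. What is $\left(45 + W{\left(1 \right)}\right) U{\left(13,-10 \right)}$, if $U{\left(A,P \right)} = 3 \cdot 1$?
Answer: $135 + 3 \sqrt{7} \approx 142.94$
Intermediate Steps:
$W{\left(G \right)} = \sqrt{6 + G}$
$U{\left(A,P \right)} = 3$
$\left(45 + W{\left(1 \right)}\right) U{\left(13,-10 \right)} = \left(45 + \sqrt{6 + 1}\right) 3 = \left(45 + \sqrt{7}\right) 3 = 135 + 3 \sqrt{7}$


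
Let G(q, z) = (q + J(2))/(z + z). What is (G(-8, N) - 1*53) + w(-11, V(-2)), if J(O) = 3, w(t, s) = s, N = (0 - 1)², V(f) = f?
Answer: -115/2 ≈ -57.500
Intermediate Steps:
N = 1 (N = (-1)² = 1)
G(q, z) = (3 + q)/(2*z) (G(q, z) = (q + 3)/(z + z) = (3 + q)/((2*z)) = (3 + q)*(1/(2*z)) = (3 + q)/(2*z))
(G(-8, N) - 1*53) + w(-11, V(-2)) = ((½)*(3 - 8)/1 - 1*53) - 2 = ((½)*1*(-5) - 53) - 2 = (-5/2 - 53) - 2 = -111/2 - 2 = -115/2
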